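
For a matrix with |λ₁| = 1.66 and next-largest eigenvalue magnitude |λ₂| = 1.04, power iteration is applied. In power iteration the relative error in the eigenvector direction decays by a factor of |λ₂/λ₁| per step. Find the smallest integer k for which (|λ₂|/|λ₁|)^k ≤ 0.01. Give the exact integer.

|λ₂/λ₁| = 1.04/1.66 = 0.62651
Need k ≥ ln(0.01) / ln(0.62651) = -4.6052 / -0.4676 ≈ 9.849
Smallest integer k satisfying the bound: 10

10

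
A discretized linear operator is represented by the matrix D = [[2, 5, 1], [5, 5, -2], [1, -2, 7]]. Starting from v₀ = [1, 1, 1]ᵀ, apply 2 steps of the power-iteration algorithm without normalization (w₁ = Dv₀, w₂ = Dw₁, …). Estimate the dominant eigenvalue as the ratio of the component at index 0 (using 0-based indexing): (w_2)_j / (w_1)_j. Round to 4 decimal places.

λ ≈ 7.7500

w1 = Dv₀ = (8, 8, 6)
w2 = Dw1 = (62, 68, 34)
Ratio at component: 62 / 8 = 7.7500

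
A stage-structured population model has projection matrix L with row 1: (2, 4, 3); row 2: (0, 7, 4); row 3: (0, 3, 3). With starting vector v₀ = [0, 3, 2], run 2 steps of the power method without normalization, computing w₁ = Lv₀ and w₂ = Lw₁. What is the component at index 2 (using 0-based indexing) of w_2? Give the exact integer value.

w1 = Lv₀ = (18, 29, 15)
w2 = Lw1 = (197, 263, 132)
The requested component of w2 is 132.

132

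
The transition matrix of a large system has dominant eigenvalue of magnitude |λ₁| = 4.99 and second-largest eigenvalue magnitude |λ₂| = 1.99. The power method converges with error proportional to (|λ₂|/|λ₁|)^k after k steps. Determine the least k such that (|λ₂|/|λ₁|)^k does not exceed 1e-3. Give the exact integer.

|λ₂/λ₁| = 1.99/4.99 = 0.39880
Need k ≥ ln(1e-3) / ln(0.39880) = -6.9078 / -0.9193 ≈ 7.514
Smallest integer k satisfying the bound: 8

8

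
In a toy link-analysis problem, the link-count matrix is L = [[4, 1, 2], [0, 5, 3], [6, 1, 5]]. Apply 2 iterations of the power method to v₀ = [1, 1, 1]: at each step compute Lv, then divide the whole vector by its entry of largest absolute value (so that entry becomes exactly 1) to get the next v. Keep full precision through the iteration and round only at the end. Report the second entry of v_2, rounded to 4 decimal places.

Lv0 = (7.00000, 8.00000, 12.00000); divide by 12.00000 → v1 = (0.58333, 0.66667, 1.00000)
Lv1 = (5.00000, 6.33333, 9.16667); divide by 9.16667 → v2 = (0.54545, 0.69091, 1.00000)
Requested entry of v2: 76/110 = 0.6909

0.6909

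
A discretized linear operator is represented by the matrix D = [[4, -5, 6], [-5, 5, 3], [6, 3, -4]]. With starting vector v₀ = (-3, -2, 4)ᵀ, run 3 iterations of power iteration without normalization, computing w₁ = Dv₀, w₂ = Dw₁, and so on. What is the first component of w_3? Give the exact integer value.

1835

w1 = Dv₀ = (22, 17, -40)
w2 = Dw1 = (-237, -145, 343)
w3 = Dw2 = (1835, 1489, -3229)
The requested component of w3 is 1835.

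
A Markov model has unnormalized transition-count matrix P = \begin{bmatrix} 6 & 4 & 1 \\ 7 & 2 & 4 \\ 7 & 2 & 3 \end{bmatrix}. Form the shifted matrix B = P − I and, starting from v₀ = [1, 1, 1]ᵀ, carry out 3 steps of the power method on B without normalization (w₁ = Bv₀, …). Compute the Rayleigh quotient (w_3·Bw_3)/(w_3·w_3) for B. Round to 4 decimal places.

B = P − I has rows (5, 4, 1); (7, 1, 4); (7, 2, 2)
w1 = Bv₀ = (5·1 + 4·1 + 1·1; 7·1 + 1·1 + 4·1; 7·1 + 2·1 + 2·1) = (10, 12, 11)
w2 = Bw1 = (5·10 + 4·12 + 1·11; 7·10 + 1·12 + 4·11; 7·10 + 2·12 + 2·11) = (109, 126, 116)
w3 = Bw2 = (1165, 1353, 1247)
Bw3 = (12484, 14496, 13355)
w3·Bw3 = 50810633; w3·w3 = 4742843; μ ≈ 50810633/4742843 = 10.7131

μ ≈ 10.7131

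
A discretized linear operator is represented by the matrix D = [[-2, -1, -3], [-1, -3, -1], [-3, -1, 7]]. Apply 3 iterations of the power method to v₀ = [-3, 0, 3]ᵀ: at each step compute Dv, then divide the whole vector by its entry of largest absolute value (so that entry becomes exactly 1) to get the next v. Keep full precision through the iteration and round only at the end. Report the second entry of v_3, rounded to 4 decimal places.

-0.0298

Dv0 = (-3.00000, 0.00000, 30.00000); divide by 30.00000 → v1 = (-0.10000, 0.00000, 1.00000)
Dv1 = (-2.80000, -0.90000, 7.30000); divide by 7.30000 → v2 = (-0.38356, -0.12329, 1.00000)
Dv2 = (-2.10959, -0.24658, 8.27397); divide by 8.27397 → v3 = (-0.25497, -0.02980, 1.00000)
Requested entry of v3: -54/1812 = -0.0298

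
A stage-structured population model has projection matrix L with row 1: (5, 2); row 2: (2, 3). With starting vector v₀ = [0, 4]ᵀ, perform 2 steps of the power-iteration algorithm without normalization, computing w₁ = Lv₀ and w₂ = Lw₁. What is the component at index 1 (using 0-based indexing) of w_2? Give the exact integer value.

w1 = Lv₀ = (8, 12)
w2 = Lw1 = (64, 52)
The requested component of w2 is 52.

52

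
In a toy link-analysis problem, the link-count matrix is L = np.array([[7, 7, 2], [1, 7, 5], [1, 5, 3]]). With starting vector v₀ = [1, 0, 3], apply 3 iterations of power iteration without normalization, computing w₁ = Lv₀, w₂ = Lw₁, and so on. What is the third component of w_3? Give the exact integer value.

w1 = Lv₀ = (7·1 + 7·0 + 2·3; 1·1 + 7·0 + 5·3; 1·1 + 5·0 + 3·3) = (13, 16, 10)
w2 = Lw1 = (7·13 + 7·16 + 2·10; 1·13 + 7·16 + 5·10; 1·13 + 5·16 + 3·10) = (223, 175, 123)
w3 = Lw2 = (3032, 2063, 1467)
The requested component of w3 is 1467.

1467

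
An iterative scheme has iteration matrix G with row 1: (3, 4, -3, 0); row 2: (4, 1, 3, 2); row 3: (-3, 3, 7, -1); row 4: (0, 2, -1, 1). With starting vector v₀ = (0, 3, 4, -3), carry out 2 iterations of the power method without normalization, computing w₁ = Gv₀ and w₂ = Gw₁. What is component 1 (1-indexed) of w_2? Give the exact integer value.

w1 = Gv₀ = (3·0 + 4·3 + (-3)·4 + 0·(-3); 4·0 + 1·3 + 3·4 + 2·(-3); (-3)·0 + 3·3 + 7·4 + (-1)·(-3); 0·0 + 2·3 + (-1)·4 + 1·(-3)) = (0, 9, 40, -1)
w2 = Gw1 = (3·0 + 4·9 + (-3)·40 + 0·(-1); 4·0 + 1·9 + 3·40 + 2·(-1); (-3)·0 + 3·9 + 7·40 + (-1)·(-1); 0·0 + 2·9 + (-1)·40 + 1·(-1)) = (-84, 127, 308, -23)
The requested component of w2 is -84.

-84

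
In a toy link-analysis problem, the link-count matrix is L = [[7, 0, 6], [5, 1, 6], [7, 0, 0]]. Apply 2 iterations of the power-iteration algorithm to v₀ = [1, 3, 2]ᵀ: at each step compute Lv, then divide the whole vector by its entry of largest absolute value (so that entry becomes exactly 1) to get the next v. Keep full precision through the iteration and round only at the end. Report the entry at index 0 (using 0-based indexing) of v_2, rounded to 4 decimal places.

Lv0 = (19.00000, 20.00000, 7.00000); divide by 20.00000 → v1 = (0.95000, 1.00000, 0.35000)
Lv1 = (8.75000, 7.85000, 6.65000); divide by 8.75000 → v2 = (1.00000, 0.89714, 0.76000)
Requested entry of v2: 175/175 = 1.0000

1.0000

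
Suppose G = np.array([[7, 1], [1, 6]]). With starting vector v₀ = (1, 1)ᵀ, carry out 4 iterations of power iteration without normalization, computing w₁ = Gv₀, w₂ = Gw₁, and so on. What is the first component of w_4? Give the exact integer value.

3800

w1 = Gv₀ = (8, 7)
w2 = Gw1 = (63, 50)
w3 = Gw2 = (491, 363)
w4 = Gw3 = (3800, 2669)
The requested component of w4 is 3800.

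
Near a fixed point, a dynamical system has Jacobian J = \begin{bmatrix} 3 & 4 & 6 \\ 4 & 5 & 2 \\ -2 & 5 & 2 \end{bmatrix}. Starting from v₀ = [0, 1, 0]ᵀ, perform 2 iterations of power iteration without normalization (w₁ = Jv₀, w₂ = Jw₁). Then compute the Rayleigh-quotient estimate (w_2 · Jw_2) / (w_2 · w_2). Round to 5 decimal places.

w1 = Jv₀ = (3·0 + 4·1 + 6·0; 4·0 + 5·1 + 2·0; (-2)·0 + 5·1 + 2·0) = (4, 5, 5)
w2 = Jw1 = (3·4 + 4·5 + 6·5; 4·4 + 5·5 + 2·5; (-2)·4 + 5·5 + 2·5) = (62, 51, 27)
Jw2 = (552, 557, 185)
w2·Jw2 = 62·552 + 51·557 + 27·185 = 67626; w2·w2 = 62·62 + 51·51 + 27·27 = 7174
λ ≈ 67626/7174 = 9.42654

9.42654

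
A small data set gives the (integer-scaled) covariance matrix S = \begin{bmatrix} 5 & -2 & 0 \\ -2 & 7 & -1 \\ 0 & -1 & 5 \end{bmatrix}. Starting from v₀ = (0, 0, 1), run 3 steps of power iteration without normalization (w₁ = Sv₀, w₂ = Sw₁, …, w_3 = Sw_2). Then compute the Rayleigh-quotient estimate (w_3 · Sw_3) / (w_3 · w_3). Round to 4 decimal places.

w1 = Sv₀ = (5·0 + (-2)·0 + 0·1; (-2)·0 + 7·0 + (-1)·1; 0·0 + (-1)·0 + 5·1) = (0, -1, 5)
w2 = Sw1 = (5·0 + (-2)·(-1) + 0·5; (-2)·0 + 7·(-1) + (-1)·5; 0·0 + (-1)·(-1) + 5·5) = (2, -12, 26)
w3 = Sw2 = (34, -114, 142)
Sw3 = (398, -1008, 824)
w3·Sw3 = 34·398 + (-114)·(-1008) + 142·824 = 245452; w3·w3 = 34·34 + (-114)·(-114) + 142·142 = 34316
λ ≈ 245452/34316 = 7.1527

7.1527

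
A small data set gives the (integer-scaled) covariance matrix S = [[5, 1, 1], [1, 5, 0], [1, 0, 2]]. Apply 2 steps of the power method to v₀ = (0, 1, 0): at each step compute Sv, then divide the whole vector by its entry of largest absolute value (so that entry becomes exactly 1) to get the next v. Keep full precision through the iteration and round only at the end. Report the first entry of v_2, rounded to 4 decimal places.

0.3846

Sv0 = (1.00000, 5.00000, 0.00000); divide by 5.00000 → v1 = (0.20000, 1.00000, 0.00000)
Sv1 = (2.00000, 5.20000, 0.20000); divide by 5.20000 → v2 = (0.38462, 1.00000, 0.03846)
Requested entry of v2: 10/26 = 0.3846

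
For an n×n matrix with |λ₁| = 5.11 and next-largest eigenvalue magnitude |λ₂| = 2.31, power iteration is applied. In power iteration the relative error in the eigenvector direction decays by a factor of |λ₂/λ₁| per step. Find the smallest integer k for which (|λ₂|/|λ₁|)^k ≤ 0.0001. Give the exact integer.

12

|λ₂/λ₁| = 2.31/5.11 = 0.45205
Need k ≥ ln(0.0001) / ln(0.45205) = -9.2103 / -0.7940 ≈ 11.601
Smallest integer k satisfying the bound: 12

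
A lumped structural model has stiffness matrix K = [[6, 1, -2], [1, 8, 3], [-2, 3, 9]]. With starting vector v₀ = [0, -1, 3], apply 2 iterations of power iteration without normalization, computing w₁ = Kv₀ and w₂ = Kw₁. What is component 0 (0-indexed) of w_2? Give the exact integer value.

-89

w1 = Kv₀ = (6·0 + 1·(-1) + (-2)·3; 1·0 + 8·(-1) + 3·3; (-2)·0 + 3·(-1) + 9·3) = (-7, 1, 24)
w2 = Kw1 = (6·(-7) + 1·1 + (-2)·24; 1·(-7) + 8·1 + 3·24; (-2)·(-7) + 3·1 + 9·24) = (-89, 73, 233)
The requested component of w2 is -89.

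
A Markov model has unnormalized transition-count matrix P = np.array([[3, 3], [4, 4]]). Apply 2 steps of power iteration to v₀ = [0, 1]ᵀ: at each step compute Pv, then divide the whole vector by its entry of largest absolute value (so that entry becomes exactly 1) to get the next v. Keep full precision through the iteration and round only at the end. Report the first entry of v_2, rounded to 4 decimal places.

0.7500

Pv0 = (3.00000, 4.00000); divide by 4.00000 → v1 = (0.75000, 1.00000)
Pv1 = (5.25000, 7.00000); divide by 7.00000 → v2 = (0.75000, 1.00000)
Requested entry of v2: 21/28 = 0.7500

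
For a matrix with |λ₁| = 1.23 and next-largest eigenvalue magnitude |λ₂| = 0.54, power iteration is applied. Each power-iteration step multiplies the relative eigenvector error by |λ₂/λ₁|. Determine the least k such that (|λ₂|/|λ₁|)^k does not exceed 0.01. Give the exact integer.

|λ₂/λ₁| = 0.54/1.23 = 0.43902
Need k ≥ ln(0.01) / ln(0.43902) = -4.6052 / -0.8232 ≈ 5.594
Smallest integer k satisfying the bound: 6

6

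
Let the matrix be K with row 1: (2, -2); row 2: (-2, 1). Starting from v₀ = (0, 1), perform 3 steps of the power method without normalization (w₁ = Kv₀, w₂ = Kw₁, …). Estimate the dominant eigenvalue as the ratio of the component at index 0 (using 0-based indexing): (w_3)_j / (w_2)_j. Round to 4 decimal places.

w1 = Kv₀ = (-2, 1)
w2 = Kw1 = (-6, 5)
w3 = Kw2 = (-22, 17)
Ratio at component: -22 / -6 = 3.6667

λ ≈ 3.6667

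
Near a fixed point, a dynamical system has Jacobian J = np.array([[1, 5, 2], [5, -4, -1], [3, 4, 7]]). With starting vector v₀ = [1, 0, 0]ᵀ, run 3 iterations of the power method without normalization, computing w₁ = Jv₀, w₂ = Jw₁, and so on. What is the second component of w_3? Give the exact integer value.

w1 = Jv₀ = (1, 5, 3)
w2 = Jw1 = (32, -18, 44)
w3 = Jw2 = (30, 188, 332)
The requested component of w3 is 188.

188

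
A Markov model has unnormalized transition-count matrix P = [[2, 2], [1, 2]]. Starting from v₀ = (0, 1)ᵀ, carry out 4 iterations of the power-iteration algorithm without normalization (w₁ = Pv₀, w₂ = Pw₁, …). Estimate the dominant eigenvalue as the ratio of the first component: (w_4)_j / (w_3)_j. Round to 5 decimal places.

w1 = Pv₀ = (2·0 + 2·1; 1·0 + 2·1) = (2, 2)
w2 = Pw1 = (2·2 + 2·2; 1·2 + 2·2) = (8, 6)
w3 = Pw2 = (28, 20)
w4 = Pw3 = (96, 68)
Ratio at component: 96 / 28 = 3.42857

λ ≈ 3.42857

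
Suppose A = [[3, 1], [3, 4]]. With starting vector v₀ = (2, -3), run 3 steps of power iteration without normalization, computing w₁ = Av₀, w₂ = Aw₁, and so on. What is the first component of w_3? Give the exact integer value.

-6

w1 = Av₀ = (3·2 + 1·(-3); 3·2 + 4·(-3)) = (3, -6)
w2 = Aw1 = (3·3 + 1·(-6); 3·3 + 4·(-6)) = (3, -15)
w3 = Aw2 = (-6, -51)
The requested component of w3 is -6.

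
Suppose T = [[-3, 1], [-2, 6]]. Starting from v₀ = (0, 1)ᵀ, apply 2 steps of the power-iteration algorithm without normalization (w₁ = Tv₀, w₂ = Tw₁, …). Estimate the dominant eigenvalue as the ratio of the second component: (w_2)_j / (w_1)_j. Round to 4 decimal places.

λ ≈ 5.6667

w1 = Tv₀ = ((-3)·0 + 1·1; (-2)·0 + 6·1) = (1, 6)
w2 = Tw1 = ((-3)·1 + 1·6; (-2)·1 + 6·6) = (3, 34)
Ratio at component: 34 / 6 = 5.6667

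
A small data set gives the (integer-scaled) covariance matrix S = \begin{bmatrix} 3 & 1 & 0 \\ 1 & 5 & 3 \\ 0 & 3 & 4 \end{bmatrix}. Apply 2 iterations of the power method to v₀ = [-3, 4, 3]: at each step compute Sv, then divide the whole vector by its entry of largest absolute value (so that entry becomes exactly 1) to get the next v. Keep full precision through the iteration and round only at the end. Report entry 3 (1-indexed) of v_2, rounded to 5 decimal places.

0.88325

Sv0 = (-5.000000, 26.000000, 24.000000); divide by 26.000000 → v1 = (-0.192308, 1.000000, 0.923077)
Sv1 = (0.423077, 7.576923, 6.692308); divide by 7.576923 → v2 = (0.055838, 1.000000, 0.883249)
Requested entry of v2: 174/197 = 0.88325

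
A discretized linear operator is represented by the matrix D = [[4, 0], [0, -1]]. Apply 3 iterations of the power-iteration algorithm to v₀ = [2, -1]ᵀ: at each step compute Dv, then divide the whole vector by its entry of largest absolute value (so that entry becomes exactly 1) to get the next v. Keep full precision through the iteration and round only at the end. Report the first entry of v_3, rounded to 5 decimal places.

Dv0 = (8.000000, 1.000000); divide by 8.000000 → v1 = (1.000000, 0.125000)
Dv1 = (4.000000, -0.125000); divide by 4.000000 → v2 = (1.000000, -0.031250)
Dv2 = (4.000000, 0.031250); divide by 4.000000 → v3 = (1.000000, 0.007813)
Requested entry of v3: 128/128 = 1.00000

1.00000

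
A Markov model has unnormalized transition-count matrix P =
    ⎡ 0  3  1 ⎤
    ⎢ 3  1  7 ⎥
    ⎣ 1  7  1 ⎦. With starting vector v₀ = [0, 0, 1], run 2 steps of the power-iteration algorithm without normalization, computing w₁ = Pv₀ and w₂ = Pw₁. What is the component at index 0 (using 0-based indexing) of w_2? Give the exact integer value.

22

w1 = Pv₀ = (1, 7, 1)
w2 = Pw1 = (22, 17, 51)
The requested component of w2 is 22.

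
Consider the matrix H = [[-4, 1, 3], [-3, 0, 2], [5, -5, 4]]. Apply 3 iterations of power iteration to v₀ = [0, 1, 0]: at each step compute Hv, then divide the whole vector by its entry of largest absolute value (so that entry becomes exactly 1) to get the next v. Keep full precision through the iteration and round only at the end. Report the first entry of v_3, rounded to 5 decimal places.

-0.20000

Hv0 = (1.000000, 0.000000, -5.000000); divide by -5.000000 → v1 = (-0.200000, 0.000000, 1.000000)
Hv1 = (3.800000, 2.600000, 3.000000); divide by 3.800000 → v2 = (1.000000, 0.684211, 0.789474)
Hv2 = (-0.947368, -1.421053, 4.736842); divide by 4.736842 → v3 = (-0.200000, -0.300000, 1.000000)
Requested entry of v3: 18/-90 = -0.20000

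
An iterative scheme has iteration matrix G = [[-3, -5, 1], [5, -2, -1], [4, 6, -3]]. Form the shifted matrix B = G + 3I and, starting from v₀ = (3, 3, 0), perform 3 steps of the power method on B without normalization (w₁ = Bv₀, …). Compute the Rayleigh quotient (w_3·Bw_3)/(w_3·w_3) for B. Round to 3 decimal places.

0.006

B = G + 3I has rows (0, -5, 1); (5, 1, -1); (4, 6, 0)
w1 = Bv₀ = (0·3 + (-5)·3 + 1·0; 5·3 + 1·3 + (-1)·0; 4·3 + 6·3 + 0·0) = (-15, 18, 30)
w2 = Bw1 = (0·(-15) + (-5)·18 + 1·30; 5·(-15) + 1·18 + (-1)·30; 4·(-15) + 6·18 + 0·30) = (-60, -87, 48)
w3 = Bw2 = (483, -435, -762)
Bw3 = (1413, 2742, -678)
w3·Bw3 = 6345; w3·w3 = 1003158; μ ≈ 6345/1003158 = 0.006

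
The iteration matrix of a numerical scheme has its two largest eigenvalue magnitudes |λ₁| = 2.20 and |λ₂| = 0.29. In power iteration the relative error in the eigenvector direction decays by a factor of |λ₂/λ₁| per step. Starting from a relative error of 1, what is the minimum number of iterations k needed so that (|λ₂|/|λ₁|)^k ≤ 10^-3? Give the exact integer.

|λ₂/λ₁| = 0.29/2.20 = 0.13182
Need k ≥ ln(10^-3) / ln(0.13182) = -6.9078 / -2.0263 ≈ 3.409
Smallest integer k satisfying the bound: 4

4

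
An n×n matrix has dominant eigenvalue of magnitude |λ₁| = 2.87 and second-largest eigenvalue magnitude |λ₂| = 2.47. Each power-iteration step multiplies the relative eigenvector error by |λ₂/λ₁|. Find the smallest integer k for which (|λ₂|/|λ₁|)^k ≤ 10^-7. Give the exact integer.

108

|λ₂/λ₁| = 2.47/2.87 = 0.86063
Need k ≥ ln(10^-7) / ln(0.86063) = -16.1181 / -0.1501 ≈ 107.387
Smallest integer k satisfying the bound: 108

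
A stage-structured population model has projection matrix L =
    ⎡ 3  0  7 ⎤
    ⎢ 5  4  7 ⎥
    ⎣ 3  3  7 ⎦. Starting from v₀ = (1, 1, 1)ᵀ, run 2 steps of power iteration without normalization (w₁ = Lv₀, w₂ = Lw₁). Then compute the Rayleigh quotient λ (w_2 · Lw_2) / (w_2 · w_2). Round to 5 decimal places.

w1 = Lv₀ = (10, 16, 13)
w2 = Lw1 = (121, 205, 169)
Lw2 = (1546, 2608, 2161)
w2·Lw2 = 121·1546 + 205·2608 + 169·2161 = 1086915; w2·w2 = 121·121 + 205·205 + 169·169 = 85227
λ ≈ 1086915/85227 = 12.75318

12.75318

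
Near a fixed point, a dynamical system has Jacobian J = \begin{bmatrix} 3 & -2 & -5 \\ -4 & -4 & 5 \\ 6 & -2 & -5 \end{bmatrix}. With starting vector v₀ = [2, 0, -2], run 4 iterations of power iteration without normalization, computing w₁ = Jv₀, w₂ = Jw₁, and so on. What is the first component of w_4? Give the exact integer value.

1754

w1 = Jv₀ = (3·2 + (-2)·0 + (-5)·(-2); (-4)·2 + (-4)·0 + 5·(-2); 6·2 + (-2)·0 + (-5)·(-2)) = (16, -18, 22)
w2 = Jw1 = (3·16 + (-2)·(-18) + (-5)·22; (-4)·16 + (-4)·(-18) + 5·22; 6·16 + (-2)·(-18) + (-5)·22) = (-26, 118, 22)
w3 = Jw2 = (-424, -258, -502)
w4 = Jw3 = (1754, 218, 482)
The requested component of w4 is 1754.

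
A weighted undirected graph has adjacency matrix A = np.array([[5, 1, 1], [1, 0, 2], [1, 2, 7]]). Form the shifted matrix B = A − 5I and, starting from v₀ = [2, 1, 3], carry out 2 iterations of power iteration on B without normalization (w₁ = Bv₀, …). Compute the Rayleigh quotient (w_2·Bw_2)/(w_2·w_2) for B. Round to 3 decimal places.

B = A − 5I has rows (0, 1, 1); (1, -5, 2); (1, 2, 2)
w1 = Bv₀ = (4, 3, 10)
w2 = Bw1 = (13, 9, 30)
Bw2 = (39, 28, 91)
w2·Bw2 = 3489; w2·w2 = 1150; μ ≈ 3489/1150 = 3.034

3.034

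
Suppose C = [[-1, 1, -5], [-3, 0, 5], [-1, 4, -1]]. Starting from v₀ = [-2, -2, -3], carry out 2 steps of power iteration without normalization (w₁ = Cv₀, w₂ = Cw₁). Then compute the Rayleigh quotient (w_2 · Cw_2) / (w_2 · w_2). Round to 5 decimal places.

w1 = Cv₀ = ((-1)·(-2) + 1·(-2) + (-5)·(-3); (-3)·(-2) + 0·(-2) + 5·(-3); (-1)·(-2) + 4·(-2) + (-1)·(-3)) = (15, -9, -3)
w2 = Cw1 = ((-1)·15 + 1·(-9) + (-5)·(-3); (-3)·15 + 0·(-9) + 5·(-3); (-1)·15 + 4·(-9) + (-1)·(-3)) = (-9, -60, -48)
Cw2 = (189, -213, -183)
w2·Cw2 = (-9)·189 + (-60)·(-213) + (-48)·(-183) = 19863; w2·w2 = (-9)·(-9) + (-60)·(-60) + (-48)·(-48) = 5985
λ ≈ 19863/5985 = 3.31880

3.31880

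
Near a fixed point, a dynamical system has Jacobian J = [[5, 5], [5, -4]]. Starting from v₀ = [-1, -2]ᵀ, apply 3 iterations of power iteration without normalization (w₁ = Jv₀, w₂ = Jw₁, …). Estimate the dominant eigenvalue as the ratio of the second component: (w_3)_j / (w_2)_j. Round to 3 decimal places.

w1 = Jv₀ = (-15, 3)
w2 = Jw1 = (-60, -87)
w3 = Jw2 = (-735, 48)
Ratio at component: 48 / -87 = -0.552

-0.552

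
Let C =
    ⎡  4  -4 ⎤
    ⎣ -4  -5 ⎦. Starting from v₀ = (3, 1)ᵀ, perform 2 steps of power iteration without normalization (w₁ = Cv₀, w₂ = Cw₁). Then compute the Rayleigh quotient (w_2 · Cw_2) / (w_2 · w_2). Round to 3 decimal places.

-1.284

w1 = Cv₀ = (4·3 + (-4)·1; (-4)·3 + (-5)·1) = (8, -17)
w2 = Cw1 = (4·8 + (-4)·(-17); (-4)·8 + (-5)·(-17)) = (100, 53)
Cw2 = (188, -665)
w2·Cw2 = 100·188 + 53·(-665) = -16445; w2·w2 = 100·100 + 53·53 = 12809
λ ≈ -16445/12809 = -1.284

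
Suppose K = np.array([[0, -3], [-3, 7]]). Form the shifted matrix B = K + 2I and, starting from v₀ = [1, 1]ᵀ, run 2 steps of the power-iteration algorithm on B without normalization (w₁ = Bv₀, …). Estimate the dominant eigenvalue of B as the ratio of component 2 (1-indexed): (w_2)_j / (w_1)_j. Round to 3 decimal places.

B = K + 2I has rows (2, -3); (-3, 9)
w1 = Bv₀ = (2·1 + (-3)·1; (-3)·1 + 9·1) = (-1, 6)
w2 = Bw1 = (2·(-1) + (-3)·6; (-3)·(-1) + 9·6) = (-20, 57)
Ratio: 57/6 = 9.500

μ ≈ 9.500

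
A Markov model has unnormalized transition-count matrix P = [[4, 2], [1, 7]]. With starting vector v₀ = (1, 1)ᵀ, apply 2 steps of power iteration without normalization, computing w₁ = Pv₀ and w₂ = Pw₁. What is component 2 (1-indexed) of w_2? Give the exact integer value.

w1 = Pv₀ = (6, 8)
w2 = Pw1 = (40, 62)
The requested component of w2 is 62.

62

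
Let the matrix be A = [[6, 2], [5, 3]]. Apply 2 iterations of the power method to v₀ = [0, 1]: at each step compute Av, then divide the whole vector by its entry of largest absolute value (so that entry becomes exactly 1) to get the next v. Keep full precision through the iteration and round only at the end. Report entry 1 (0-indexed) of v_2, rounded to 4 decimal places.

Av0 = (2.00000, 3.00000); divide by 3.00000 → v1 = (0.66667, 1.00000)
Av1 = (6.00000, 6.33333); divide by 6.33333 → v2 = (0.94737, 1.00000)
Requested entry of v2: 19/19 = 1.0000

1.0000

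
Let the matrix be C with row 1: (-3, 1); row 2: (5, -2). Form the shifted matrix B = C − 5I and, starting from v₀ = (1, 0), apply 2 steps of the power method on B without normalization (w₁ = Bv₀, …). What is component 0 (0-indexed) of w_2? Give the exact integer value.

69

B = C − 5I has rows (-8, 1); (5, -7)
w1 = Bv₀ = ((-8)·1 + 1·0; 5·1 + (-7)·0) = (-8, 5)
w2 = Bw1 = ((-8)·(-8) + 1·5; 5·(-8) + (-7)·5) = (69, -75)
Requested component of w2: 69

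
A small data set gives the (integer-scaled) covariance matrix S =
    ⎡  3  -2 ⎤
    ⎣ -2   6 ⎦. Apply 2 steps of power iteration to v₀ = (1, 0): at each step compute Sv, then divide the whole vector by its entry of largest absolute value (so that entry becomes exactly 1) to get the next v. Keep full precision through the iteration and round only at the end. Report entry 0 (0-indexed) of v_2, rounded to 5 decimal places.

Sv0 = (3.000000, -2.000000); divide by 3.000000 → v1 = (1.000000, -0.666667)
Sv1 = (4.333333, -6.000000); divide by -6.000000 → v2 = (-0.722222, 1.000000)
Requested entry of v2: 13/-18 = -0.72222

-0.72222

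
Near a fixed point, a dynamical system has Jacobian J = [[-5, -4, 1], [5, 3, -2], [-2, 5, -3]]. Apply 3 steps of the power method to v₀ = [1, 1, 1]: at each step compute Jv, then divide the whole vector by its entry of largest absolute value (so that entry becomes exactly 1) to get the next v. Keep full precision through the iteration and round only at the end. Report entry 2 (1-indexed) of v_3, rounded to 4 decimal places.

Jv0 = (-8.00000, 6.00000, 0.00000); divide by -8.00000 → v1 = (1.00000, -0.75000, 0.00000)
Jv1 = (-2.00000, 2.75000, -5.75000); divide by -5.75000 → v2 = (0.34783, -0.47826, 1.00000)
Jv2 = (1.17391, -1.69565, -6.08696); divide by -6.08696 → v3 = (-0.19286, 0.27857, 1.00000)
Requested entry of v3: -78/-280 = 0.2786

0.2786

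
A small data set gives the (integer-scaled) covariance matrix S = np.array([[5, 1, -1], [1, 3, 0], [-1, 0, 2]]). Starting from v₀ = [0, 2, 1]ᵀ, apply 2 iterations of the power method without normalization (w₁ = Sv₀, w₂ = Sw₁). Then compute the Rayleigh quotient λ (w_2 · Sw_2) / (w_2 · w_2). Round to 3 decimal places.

w1 = Sv₀ = (5·0 + 1·2 + (-1)·1; 1·0 + 3·2 + 0·1; (-1)·0 + 0·2 + 2·1) = (1, 6, 2)
w2 = Sw1 = (5·1 + 1·6 + (-1)·2; 1·1 + 3·6 + 0·2; (-1)·1 + 0·6 + 2·2) = (9, 19, 3)
Sw2 = (61, 66, -3)
w2·Sw2 = 9·61 + 19·66 + 3·(-3) = 1794; w2·w2 = 9·9 + 19·19 + 3·3 = 451
λ ≈ 1794/451 = 3.978

λ ≈ 3.978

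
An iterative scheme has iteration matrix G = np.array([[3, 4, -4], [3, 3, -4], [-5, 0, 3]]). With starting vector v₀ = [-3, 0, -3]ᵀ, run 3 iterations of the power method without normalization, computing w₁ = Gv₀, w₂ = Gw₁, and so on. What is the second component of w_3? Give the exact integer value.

-39

w1 = Gv₀ = (3, 3, 6)
w2 = Gw1 = (-3, -6, 3)
w3 = Gw2 = (-45, -39, 24)
The requested component of w3 is -39.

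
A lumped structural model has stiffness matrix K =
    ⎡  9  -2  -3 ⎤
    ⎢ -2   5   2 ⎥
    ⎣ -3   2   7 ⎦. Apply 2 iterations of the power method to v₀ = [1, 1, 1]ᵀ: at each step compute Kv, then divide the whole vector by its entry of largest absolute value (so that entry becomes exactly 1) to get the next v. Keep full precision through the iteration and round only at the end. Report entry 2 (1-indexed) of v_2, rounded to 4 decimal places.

0.7250

Kv0 = (4.00000, 5.00000, 6.00000); divide by 6.00000 → v1 = (0.66667, 0.83333, 1.00000)
Kv1 = (1.33333, 4.83333, 6.66667); divide by 6.66667 → v2 = (0.20000, 0.72500, 1.00000)
Requested entry of v2: 29/40 = 0.7250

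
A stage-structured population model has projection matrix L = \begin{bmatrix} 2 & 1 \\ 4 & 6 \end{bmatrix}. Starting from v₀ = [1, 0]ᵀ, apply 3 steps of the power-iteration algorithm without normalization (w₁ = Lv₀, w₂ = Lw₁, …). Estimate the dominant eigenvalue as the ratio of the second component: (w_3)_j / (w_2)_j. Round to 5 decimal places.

λ ≈ 7.00000

w1 = Lv₀ = (2·1 + 1·0; 4·1 + 6·0) = (2, 4)
w2 = Lw1 = (2·2 + 1·4; 4·2 + 6·4) = (8, 32)
w3 = Lw2 = (48, 224)
Ratio at component: 224 / 32 = 7.00000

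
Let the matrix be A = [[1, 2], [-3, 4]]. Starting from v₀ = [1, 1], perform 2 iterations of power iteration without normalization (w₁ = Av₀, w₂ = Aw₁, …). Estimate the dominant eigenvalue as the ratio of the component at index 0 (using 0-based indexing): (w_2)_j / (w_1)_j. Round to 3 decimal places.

w1 = Av₀ = (3, 1)
w2 = Aw1 = (5, -5)
Ratio at component: 5 / 3 = 1.667

λ ≈ 1.667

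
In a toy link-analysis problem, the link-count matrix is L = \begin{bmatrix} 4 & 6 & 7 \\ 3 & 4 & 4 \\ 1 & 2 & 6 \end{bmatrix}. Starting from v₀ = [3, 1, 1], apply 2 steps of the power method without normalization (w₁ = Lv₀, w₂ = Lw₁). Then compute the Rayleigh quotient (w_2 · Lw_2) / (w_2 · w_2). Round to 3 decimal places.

w1 = Lv₀ = (4·3 + 6·1 + 7·1; 3·3 + 4·1 + 4·1; 1·3 + 2·1 + 6·1) = (25, 17, 11)
w2 = Lw1 = (4·25 + 6·17 + 7·11; 3·25 + 4·17 + 4·11; 1·25 + 2·17 + 6·11) = (279, 187, 125)
Lw2 = (3113, 2085, 1403)
w2·Lw2 = 279·3113 + 187·2085 + 125·1403 = 1433797; w2·w2 = 279·279 + 187·187 + 125·125 = 128435
λ ≈ 1433797/128435 = 11.164

11.164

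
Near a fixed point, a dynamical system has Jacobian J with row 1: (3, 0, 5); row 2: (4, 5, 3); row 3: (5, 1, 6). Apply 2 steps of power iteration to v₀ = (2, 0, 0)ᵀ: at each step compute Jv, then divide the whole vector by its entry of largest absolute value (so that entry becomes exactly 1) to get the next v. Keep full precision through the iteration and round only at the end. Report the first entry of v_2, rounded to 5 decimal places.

0.69388

Jv0 = (6.000000, 8.000000, 10.000000); divide by 10.000000 → v1 = (0.600000, 0.800000, 1.000000)
Jv1 = (6.800000, 9.400000, 9.800000); divide by 9.800000 → v2 = (0.693878, 0.959184, 1.000000)
Requested entry of v2: 68/98 = 0.69388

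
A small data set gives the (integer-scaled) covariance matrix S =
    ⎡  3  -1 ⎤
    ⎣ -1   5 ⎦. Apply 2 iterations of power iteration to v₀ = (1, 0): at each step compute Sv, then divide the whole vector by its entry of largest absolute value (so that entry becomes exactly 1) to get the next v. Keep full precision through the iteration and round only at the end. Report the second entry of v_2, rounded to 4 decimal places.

-0.8000

Sv0 = (3.00000, -1.00000); divide by 3.00000 → v1 = (1.00000, -0.33333)
Sv1 = (3.33333, -2.66667); divide by 3.33333 → v2 = (1.00000, -0.80000)
Requested entry of v2: -8/10 = -0.8000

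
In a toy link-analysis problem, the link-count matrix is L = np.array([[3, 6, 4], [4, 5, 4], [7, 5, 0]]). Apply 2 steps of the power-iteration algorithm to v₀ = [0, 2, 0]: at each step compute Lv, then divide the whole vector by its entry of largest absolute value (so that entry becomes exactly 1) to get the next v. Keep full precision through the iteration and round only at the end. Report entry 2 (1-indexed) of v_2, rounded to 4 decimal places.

1.0000

Lv0 = (12.00000, 10.00000, 10.00000); divide by 12.00000 → v1 = (1.00000, 0.83333, 0.83333)
Lv1 = (11.33333, 11.50000, 11.16667); divide by 11.50000 → v2 = (0.98551, 1.00000, 0.97101)
Requested entry of v2: 138/138 = 1.0000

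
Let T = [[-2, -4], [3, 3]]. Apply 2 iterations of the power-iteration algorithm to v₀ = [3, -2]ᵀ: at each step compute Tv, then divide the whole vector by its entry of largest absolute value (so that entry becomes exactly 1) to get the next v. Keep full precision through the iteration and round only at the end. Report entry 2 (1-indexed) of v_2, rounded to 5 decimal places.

-0.93750

Tv0 = (2.000000, 3.000000); divide by 3.000000 → v1 = (0.666667, 1.000000)
Tv1 = (-5.333333, 5.000000); divide by -5.333333 → v2 = (1.000000, -0.937500)
Requested entry of v2: 15/-16 = -0.93750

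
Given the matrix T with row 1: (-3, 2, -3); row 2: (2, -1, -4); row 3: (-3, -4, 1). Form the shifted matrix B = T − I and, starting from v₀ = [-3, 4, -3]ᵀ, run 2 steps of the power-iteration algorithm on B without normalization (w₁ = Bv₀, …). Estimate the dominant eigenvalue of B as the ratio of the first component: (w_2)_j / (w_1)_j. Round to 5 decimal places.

B = T − I has rows (-4, 2, -3); (2, -2, -4); (-3, -4, 0)
w1 = Bv₀ = ((-4)·(-3) + 2·4 + (-3)·(-3); 2·(-3) + (-2)·4 + (-4)·(-3); (-3)·(-3) + (-4)·4 + 0·(-3)) = (29, -2, -7)
w2 = Bw1 = ((-4)·29 + 2·(-2) + (-3)·(-7); 2·29 + (-2)·(-2) + (-4)·(-7); (-3)·29 + (-4)·(-2) + 0·(-7)) = (-99, 90, -79)
Ratio: -99/29 = -3.41379

-3.41379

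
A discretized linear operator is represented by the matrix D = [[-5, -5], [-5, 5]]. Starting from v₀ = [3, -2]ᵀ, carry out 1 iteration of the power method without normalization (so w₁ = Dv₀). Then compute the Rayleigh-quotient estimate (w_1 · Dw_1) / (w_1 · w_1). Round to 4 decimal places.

w1 = Dv₀ = ((-5)·3 + (-5)·(-2); (-5)·3 + 5·(-2)) = (-5, -25)
Dw1 = (150, -100)
w1·Dw1 = (-5)·150 + (-25)·(-100) = 1750; w1·w1 = (-5)·(-5) + (-25)·(-25) = 650
λ ≈ 1750/650 = 2.6923

2.6923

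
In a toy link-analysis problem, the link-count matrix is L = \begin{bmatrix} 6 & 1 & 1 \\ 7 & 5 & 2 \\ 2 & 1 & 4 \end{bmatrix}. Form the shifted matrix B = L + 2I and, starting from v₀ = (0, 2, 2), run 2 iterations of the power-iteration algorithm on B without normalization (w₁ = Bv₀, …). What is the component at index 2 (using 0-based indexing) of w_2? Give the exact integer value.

B = L + 2I has rows (8, 1, 1); (7, 7, 2); (2, 1, 6)
w1 = Bv₀ = (4, 18, 14)
w2 = Bw1 = (64, 182, 110)
Requested component of w2: 110

110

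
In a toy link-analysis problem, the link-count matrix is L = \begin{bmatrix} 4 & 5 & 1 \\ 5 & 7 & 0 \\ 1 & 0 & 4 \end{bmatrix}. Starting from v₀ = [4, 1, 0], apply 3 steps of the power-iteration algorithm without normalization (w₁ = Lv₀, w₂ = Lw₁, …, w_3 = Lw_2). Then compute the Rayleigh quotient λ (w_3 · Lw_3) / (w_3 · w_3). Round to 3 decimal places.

10.773

w1 = Lv₀ = (21, 27, 4)
w2 = Lw1 = (223, 294, 37)
w3 = Lw2 = (2399, 3173, 371)
Lw3 = (25832, 34206, 3883)
w3·Lw3 = 2399·25832 + 3173·34206 + 371·3883 = 171947199; w3·w3 = 2399·2399 + 3173·3173 + 371·371 = 15960771
λ ≈ 171947199/15960771 = 10.773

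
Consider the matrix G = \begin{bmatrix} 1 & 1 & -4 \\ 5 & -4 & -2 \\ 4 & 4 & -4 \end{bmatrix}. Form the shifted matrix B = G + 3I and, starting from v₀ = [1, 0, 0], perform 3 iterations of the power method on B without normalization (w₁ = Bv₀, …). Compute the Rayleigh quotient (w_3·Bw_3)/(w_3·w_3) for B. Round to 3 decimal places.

B = G + 3I has rows (4, 1, -4); (5, -1, -2); (4, 4, -1)
w1 = Bv₀ = (4·1 + 1·0 + (-4)·0; 5·1 + (-1)·0 + (-2)·0; 4·1 + 4·0 + (-1)·0) = (4, 5, 4)
w2 = Bw1 = (4·4 + 1·5 + (-4)·4; 5·4 + (-1)·5 + (-2)·4; 4·4 + 4·5 + (-1)·4) = (5, 7, 32)
w3 = Bw2 = (-101, -46, 16)
Bw3 = (-514, -491, -604)
w3·Bw3 = 64836; w3·w3 = 12573; μ ≈ 64836/12573 = 5.157

5.157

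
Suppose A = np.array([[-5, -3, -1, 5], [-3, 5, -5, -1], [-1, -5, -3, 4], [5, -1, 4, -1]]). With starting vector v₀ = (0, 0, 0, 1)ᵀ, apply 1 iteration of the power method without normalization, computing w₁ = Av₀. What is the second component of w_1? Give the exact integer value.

-1

w1 = Av₀ = (5, -1, 4, -1)
The requested component of w1 is -1.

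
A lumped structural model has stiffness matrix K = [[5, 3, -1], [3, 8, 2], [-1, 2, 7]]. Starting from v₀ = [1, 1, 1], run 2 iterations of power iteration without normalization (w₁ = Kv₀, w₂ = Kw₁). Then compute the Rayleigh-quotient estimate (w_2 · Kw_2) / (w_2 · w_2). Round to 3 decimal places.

λ ≈ 10.329

w1 = Kv₀ = (5·1 + 3·1 + (-1)·1; 3·1 + 8·1 + 2·1; (-1)·1 + 2·1 + 7·1) = (7, 13, 8)
w2 = Kw1 = (5·7 + 3·13 + (-1)·8; 3·7 + 8·13 + 2·8; (-1)·7 + 2·13 + 7·8) = (66, 141, 75)
Kw2 = (678, 1476, 741)
w2·Kw2 = 66·678 + 141·1476 + 75·741 = 308439; w2·w2 = 66·66 + 141·141 + 75·75 = 29862
λ ≈ 308439/29862 = 10.329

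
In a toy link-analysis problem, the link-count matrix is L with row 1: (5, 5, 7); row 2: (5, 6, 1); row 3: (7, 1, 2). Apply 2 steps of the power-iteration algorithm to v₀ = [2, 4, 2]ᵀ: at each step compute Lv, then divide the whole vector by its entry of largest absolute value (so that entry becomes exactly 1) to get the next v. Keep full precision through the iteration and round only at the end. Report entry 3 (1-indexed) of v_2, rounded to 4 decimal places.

0.7004

Lv0 = (44.00000, 36.00000, 22.00000); divide by 44.00000 → v1 = (1.00000, 0.81818, 0.50000)
Lv1 = (12.59091, 10.40909, 8.81818); divide by 12.59091 → v2 = (1.00000, 0.82671, 0.70036)
Requested entry of v2: 388/554 = 0.7004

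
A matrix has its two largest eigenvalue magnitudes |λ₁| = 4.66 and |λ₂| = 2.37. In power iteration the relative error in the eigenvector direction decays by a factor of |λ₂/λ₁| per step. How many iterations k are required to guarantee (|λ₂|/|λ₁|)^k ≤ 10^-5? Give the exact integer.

18

|λ₂/λ₁| = 2.37/4.66 = 0.50858
Need k ≥ ln(10^-5) / ln(0.50858) = -11.5129 / -0.6761 ≈ 17.028
Smallest integer k satisfying the bound: 18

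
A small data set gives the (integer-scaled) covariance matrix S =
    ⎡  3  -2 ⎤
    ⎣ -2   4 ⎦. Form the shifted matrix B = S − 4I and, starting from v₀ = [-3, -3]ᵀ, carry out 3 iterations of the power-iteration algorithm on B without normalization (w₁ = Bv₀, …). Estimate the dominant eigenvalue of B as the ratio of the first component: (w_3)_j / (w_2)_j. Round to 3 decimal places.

B = S − 4I has rows (-1, -2); (-2, 0)
w1 = Bv₀ = (9, 6)
w2 = Bw1 = (-21, -18)
w3 = Bw2 = (57, 42)
Ratio: 57/-21 = -2.714

-2.714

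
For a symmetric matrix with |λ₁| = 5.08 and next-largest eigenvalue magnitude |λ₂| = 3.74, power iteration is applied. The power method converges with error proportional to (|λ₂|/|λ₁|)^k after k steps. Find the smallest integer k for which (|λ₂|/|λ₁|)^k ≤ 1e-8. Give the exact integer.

61

|λ₂/λ₁| = 3.74/5.08 = 0.73622
Need k ≥ ln(1e-8) / ln(0.73622) = -18.4207 / -0.3062 ≈ 60.154
Smallest integer k satisfying the bound: 61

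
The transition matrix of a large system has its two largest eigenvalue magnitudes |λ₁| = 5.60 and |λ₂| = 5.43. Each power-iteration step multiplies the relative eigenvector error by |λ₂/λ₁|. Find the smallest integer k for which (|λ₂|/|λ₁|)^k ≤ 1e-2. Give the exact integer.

|λ₂/λ₁| = 5.43/5.60 = 0.96964
Need k ≥ ln(1e-2) / ln(0.96964) = -4.6052 / -0.0308 ≈ 149.385
Smallest integer k satisfying the bound: 150

150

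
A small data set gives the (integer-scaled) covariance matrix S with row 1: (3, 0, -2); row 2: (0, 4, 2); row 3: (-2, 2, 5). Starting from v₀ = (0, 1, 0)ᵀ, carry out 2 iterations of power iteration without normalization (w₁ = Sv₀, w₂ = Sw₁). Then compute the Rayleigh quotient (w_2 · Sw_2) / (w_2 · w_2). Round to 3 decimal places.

λ ≈ 6.751

w1 = Sv₀ = (3·0 + 0·1 + (-2)·0; 0·0 + 4·1 + 2·0; (-2)·0 + 2·1 + 5·0) = (0, 4, 2)
w2 = Sw1 = (3·0 + 0·4 + (-2)·2; 0·0 + 4·4 + 2·2; (-2)·0 + 2·4 + 5·2) = (-4, 20, 18)
Sw2 = (-48, 116, 138)
w2·Sw2 = (-4)·(-48) + 20·116 + 18·138 = 4996; w2·w2 = (-4)·(-4) + 20·20 + 18·18 = 740
λ ≈ 4996/740 = 6.751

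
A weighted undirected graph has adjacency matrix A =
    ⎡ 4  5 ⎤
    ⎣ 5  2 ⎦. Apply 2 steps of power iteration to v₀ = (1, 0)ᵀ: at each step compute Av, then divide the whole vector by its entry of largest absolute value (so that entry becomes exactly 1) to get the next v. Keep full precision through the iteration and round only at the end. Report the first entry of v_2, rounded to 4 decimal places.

Av0 = (4.00000, 5.00000); divide by 5.00000 → v1 = (0.80000, 1.00000)
Av1 = (8.20000, 6.00000); divide by 8.20000 → v2 = (1.00000, 0.73171)
Requested entry of v2: 41/41 = 1.0000

1.0000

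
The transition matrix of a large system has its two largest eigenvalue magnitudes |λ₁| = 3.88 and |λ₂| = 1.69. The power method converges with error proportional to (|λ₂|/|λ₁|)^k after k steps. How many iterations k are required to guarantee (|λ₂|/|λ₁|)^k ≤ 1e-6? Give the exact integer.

|λ₂/λ₁| = 1.69/3.88 = 0.43557
Need k ≥ ln(1e-6) / ln(0.43557) = -13.8155 / -0.8311 ≈ 16.623
Smallest integer k satisfying the bound: 17

17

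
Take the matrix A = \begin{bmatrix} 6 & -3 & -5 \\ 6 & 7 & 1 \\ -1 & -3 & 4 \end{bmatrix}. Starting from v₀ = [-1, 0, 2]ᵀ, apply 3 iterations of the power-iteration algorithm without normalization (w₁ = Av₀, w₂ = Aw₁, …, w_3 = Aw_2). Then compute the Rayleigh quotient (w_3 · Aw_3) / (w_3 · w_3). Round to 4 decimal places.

λ ≈ 8.9878

w1 = Av₀ = (6·(-1) + (-3)·0 + (-5)·2; 6·(-1) + 7·0 + 1·2; (-1)·(-1) + (-3)·0 + 4·2) = (-16, -4, 9)
w2 = Aw1 = (6·(-16) + (-3)·(-4) + (-5)·9; 6·(-16) + 7·(-4) + 1·9; (-1)·(-16) + (-3)·(-4) + 4·9) = (-129, -115, 64)
w3 = Aw2 = (-749, -1515, 730)
Aw3 = (-3599, -14369, 8214)
w3·Aw3 = (-749)·(-3599) + (-1515)·(-14369) + 730·8214 = 30460906; w3·w3 = (-749)·(-749) + (-1515)·(-1515) + 730·730 = 3389126
λ ≈ 30460906/3389126 = 8.9878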